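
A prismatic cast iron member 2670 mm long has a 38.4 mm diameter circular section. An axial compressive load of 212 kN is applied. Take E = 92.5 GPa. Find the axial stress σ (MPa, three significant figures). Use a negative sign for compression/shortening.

-183 MPa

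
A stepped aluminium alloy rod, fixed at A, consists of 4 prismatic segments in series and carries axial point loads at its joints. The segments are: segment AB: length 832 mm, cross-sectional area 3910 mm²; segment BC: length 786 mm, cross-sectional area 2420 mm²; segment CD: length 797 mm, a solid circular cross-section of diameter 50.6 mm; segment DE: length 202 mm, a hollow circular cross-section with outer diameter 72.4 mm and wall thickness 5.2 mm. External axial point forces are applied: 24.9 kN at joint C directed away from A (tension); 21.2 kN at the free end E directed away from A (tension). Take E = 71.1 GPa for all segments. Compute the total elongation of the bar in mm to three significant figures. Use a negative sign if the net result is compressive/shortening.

0.522 mm

Internal axial forces (sectioning from the free end, tension +): N_DE = 21.2 kN, N_CD = 21.2 kN, N_BC = 46.1 kN, N_AB = 46.1 kN.
A_CD = 2011 mm².
A_DE = 1098 mm².
δ_AB = 46100·832/(3910·71100) = 0.138 mm
δ_BC = 46100·786/(2420·71100) = 0.2106 mm
δ_CD = 21200·797/(2011·71100) = 0.1182 mm
δ_DE = 21200·202/(1098·71100) = 0.05486 mm
δ = Σδ_i = 0.5216 mm.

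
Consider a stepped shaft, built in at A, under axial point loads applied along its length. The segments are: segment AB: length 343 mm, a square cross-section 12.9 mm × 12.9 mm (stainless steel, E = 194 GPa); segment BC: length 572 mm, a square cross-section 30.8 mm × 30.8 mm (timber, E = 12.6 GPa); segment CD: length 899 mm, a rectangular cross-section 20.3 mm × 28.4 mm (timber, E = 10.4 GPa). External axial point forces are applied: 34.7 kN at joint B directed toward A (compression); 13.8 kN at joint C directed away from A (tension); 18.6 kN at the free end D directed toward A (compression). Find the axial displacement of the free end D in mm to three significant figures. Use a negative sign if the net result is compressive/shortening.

-3.44 mm

Internal axial forces (sectioning from the free end, tension +): N_CD = -18.6 kN, N_BC = -4.8 kN, N_AB = -39.5 kN.
A_AB = 166.4 mm².
A_BC = 948.6 mm².
A_CD = 576.5 mm².
δ_AB = -39500·343/(166.4·194000) = -0.4197 mm
δ_BC = -4800·572/(948.6·12600) = -0.2297 mm
δ_CD = -18600·899/(576.5·10400) = -2.789 mm
δ = Σδ_i = -3.438 mm.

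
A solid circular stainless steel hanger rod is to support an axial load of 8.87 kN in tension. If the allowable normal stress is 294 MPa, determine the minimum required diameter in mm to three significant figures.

Required area A ≥ P/σ_allow = 8870/294 = 30.17 mm².
For a solid circular section, d ≥ √(4A/π) = 6.198 mm.

6.20 mm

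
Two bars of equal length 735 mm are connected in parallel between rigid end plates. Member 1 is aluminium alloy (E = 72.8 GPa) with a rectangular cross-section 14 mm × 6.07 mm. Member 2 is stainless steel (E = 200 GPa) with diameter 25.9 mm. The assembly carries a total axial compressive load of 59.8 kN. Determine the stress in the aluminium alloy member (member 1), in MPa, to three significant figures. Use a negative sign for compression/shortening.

A_1 = 84.98 mm².
A_2 = 526.9 mm².
Equal strain + equilibrium ⇒ each member carries load in proportion to AE: A₁E₁ = 6187000 N, A₂E₂ = 105400000 N, ΣAE = 111600000 N.
σ₁ = P·E₁/ΣAE = -59800·72800/111600000 = -39.02 MPa.

-39.0 MPa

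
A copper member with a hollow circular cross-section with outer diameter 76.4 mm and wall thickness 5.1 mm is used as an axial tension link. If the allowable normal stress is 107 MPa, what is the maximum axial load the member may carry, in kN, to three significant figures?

A = 1142 mm².
P_max = σ_allow · A = 107 · 1142 = 122200 N = 122.2 kN.

122 kN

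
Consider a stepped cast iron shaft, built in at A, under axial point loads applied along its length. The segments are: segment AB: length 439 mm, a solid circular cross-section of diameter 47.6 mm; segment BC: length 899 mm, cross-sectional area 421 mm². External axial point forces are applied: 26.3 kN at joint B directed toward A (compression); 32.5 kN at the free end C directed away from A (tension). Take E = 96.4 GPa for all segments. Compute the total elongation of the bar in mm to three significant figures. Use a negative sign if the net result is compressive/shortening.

Internal axial forces (sectioning from the free end, tension +): N_BC = 32.5 kN, N_AB = 6.2 kN.
A_AB = 1780 mm².
δ_AB = 6200·439/(1780·96400) = 0.01587 mm
δ_BC = 32500·899/(421·96400) = 0.7199 mm
δ = Σδ_i = 0.7358 mm.

0.736 mm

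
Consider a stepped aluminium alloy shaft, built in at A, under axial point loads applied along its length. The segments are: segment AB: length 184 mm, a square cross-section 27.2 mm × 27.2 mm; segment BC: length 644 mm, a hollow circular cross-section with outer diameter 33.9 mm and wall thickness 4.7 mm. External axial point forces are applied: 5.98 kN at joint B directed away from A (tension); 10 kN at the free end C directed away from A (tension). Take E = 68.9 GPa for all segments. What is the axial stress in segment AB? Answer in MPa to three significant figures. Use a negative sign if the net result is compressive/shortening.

21.6 MPa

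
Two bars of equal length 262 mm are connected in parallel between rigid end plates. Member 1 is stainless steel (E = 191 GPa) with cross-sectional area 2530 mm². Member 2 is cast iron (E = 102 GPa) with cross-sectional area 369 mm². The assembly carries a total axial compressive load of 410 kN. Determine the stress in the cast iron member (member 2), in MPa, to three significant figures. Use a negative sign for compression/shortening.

-80.3 MPa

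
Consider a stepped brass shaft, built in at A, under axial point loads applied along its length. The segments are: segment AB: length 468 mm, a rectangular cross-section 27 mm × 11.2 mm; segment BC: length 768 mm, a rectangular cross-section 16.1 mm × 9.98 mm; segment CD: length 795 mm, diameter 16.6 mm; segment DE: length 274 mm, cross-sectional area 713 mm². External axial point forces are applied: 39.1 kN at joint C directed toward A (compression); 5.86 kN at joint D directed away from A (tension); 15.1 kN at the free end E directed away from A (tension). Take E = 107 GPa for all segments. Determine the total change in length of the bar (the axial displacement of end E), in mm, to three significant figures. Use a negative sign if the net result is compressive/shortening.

-0.299 mm

Internal axial forces (sectioning from the free end, tension +): N_DE = 15.1 kN, N_CD = 20.96 kN, N_BC = -18.14 kN, N_AB = -18.14 kN.
A_AB = 302.4 mm².
A_BC = 160.7 mm².
A_CD = 216.4 mm².
δ_AB = -18140·468/(302.4·107000) = -0.2624 mm
δ_BC = -18140·768/(160.7·107000) = -0.8103 mm
δ_CD = 20960·795/(216.4·107000) = 0.7196 mm
δ_DE = 15100·274/(713·107000) = 0.05423 mm
δ = Σδ_i = -0.2989 mm.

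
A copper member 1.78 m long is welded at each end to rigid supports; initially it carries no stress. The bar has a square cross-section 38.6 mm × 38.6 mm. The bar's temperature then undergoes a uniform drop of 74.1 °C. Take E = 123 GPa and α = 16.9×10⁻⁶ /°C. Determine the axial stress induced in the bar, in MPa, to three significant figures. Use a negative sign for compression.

Free thermal expansion αLΔT = 16.9e-6 · 1780 · -74.1 = -2.229 mm.
The walls impose strain ε = −(-2.229)/1780 = 1.2523e-03; σ = Eε = 123000 · 1.2523e-03 = 154 MPa.

154 MPa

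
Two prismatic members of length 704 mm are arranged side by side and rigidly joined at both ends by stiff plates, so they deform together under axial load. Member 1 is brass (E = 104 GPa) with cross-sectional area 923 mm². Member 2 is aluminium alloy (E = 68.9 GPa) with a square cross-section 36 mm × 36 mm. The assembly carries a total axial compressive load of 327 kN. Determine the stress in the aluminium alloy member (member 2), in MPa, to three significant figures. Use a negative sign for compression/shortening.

A_2 = 1296 mm².
Equal strain + equilibrium ⇒ each member carries load in proportion to AE: A₁E₁ = 95990000 N, A₂E₂ = 89290000 N, ΣAE = 185300000 N.
σ₂ = P·E₂/ΣAE = -327000·68900/185300000 = -121.6 MPa.

-122 MPa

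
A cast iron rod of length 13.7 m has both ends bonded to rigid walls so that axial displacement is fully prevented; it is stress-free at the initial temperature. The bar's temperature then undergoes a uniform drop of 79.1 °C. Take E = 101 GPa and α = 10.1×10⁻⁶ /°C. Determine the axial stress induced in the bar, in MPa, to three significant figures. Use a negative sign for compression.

Free thermal expansion αLΔT = 10.1e-6 · 13700 · -79.1 = -10.95 mm.
The walls impose strain ε = −(-10.95)/13700 = 7.9891e-04; σ = Eε = 101000 · 7.9891e-04 = 80.69 MPa.

80.7 MPa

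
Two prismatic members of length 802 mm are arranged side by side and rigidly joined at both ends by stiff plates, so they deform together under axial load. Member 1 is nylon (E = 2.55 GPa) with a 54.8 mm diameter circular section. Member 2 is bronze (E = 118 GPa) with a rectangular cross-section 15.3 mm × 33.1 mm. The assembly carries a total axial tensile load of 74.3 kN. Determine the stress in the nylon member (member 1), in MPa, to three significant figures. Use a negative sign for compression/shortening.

2.88 MPa

A_1 = 2359 mm².
A_2 = 506.4 mm².
Equal strain + equilibrium ⇒ each member carries load in proportion to AE: A₁E₁ = 6014000 N, A₂E₂ = 59760000 N, ΣAE = 65770000 N.
σ₁ = P·E₁/ΣAE = 74300·2550/65770000 = 2.881 MPa.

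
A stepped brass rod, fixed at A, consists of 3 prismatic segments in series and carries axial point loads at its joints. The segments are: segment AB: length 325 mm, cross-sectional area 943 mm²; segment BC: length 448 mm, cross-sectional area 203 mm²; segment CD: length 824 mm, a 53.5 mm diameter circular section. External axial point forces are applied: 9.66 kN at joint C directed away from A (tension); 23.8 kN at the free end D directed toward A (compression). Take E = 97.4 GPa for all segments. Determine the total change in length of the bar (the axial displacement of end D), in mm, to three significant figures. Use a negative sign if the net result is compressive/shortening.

-0.460 mm

Internal axial forces (sectioning from the free end, tension +): N_CD = -23.8 kN, N_BC = -14.14 kN, N_AB = -14.14 kN.
A_CD = 2248 mm².
δ_AB = -14140·325/(943·97400) = -0.05003 mm
δ_BC = -14140·448/(203·97400) = -0.3204 mm
δ_CD = -23800·824/(2248·97400) = -0.08957 mm
δ = Σδ_i = -0.46 mm.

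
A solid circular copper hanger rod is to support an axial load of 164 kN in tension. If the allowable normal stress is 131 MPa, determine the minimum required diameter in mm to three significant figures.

Required area A ≥ P/σ_allow = 164000/131 = 1252 mm².
For a solid circular section, d ≥ √(4A/π) = 39.92 mm.

39.9 mm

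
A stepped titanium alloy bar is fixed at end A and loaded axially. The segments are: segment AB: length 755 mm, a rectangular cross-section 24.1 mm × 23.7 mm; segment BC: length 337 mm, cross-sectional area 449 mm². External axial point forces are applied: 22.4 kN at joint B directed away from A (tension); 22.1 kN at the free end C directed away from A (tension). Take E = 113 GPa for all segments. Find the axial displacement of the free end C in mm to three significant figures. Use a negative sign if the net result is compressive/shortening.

0.667 mm

Internal axial forces (sectioning from the free end, tension +): N_BC = 22.1 kN, N_AB = 44.5 kN.
A_AB = 571.2 mm².
δ_AB = 44500·755/(571.2·113000) = 0.5206 mm
δ_BC = 22100·337/(449·113000) = 0.1468 mm
δ = Σδ_i = 0.6673 mm.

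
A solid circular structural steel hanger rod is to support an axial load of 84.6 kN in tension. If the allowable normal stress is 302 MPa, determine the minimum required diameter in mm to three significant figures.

Required area A ≥ P/σ_allow = 84600/302 = 280.1 mm².
For a solid circular section, d ≥ √(4A/π) = 18.89 mm.

18.9 mm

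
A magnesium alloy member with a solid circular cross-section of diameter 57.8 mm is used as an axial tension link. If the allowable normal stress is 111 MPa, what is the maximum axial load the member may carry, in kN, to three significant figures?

A = 2624 mm².
P_max = σ_allow · A = 111 · 2624 = 291300 N = 291.3 kN.

291 kN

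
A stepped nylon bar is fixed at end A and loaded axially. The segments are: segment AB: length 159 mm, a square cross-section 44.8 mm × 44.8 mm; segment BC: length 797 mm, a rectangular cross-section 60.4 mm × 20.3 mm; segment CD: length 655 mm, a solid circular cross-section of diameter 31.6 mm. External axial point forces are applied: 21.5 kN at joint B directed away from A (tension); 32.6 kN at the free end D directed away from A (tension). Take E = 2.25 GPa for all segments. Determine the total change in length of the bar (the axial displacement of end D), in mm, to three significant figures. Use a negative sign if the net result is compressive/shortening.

Internal axial forces (sectioning from the free end, tension +): N_CD = 32.6 kN, N_BC = 32.6 kN, N_AB = 54.1 kN.
A_AB = 2007 mm².
A_BC = 1226 mm².
A_CD = 784.3 mm².
δ_AB = 54100·159/(2007·2250) = 1.905 mm
δ_BC = 32600·797/(1226·2250) = 9.418 mm
δ_CD = 32600·655/(784.3·2250) = 12.1 mm
δ = Σδ_i = 23.42 mm.

23.4 mm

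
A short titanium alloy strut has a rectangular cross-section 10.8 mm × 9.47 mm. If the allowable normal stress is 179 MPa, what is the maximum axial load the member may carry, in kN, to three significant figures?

A = 102.3 mm².
P_max = σ_allow · A = 179 · 102.3 = 18310 N = 18.31 kN.

18.3 kN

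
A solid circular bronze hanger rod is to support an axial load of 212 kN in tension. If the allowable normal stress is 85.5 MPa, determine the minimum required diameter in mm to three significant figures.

Required area A ≥ P/σ_allow = 212000/85.5 = 2480 mm².
For a solid circular section, d ≥ √(4A/π) = 56.19 mm.

56.2 mm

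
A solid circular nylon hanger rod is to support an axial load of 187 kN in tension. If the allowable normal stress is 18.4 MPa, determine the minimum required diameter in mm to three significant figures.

Required area A ≥ P/σ_allow = 187000/18.4 = 10160 mm².
For a solid circular section, d ≥ √(4A/π) = 113.8 mm.

114 mm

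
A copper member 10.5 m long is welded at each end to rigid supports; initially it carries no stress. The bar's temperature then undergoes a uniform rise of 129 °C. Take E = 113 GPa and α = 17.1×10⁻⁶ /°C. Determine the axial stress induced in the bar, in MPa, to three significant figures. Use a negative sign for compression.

Free thermal expansion αLΔT = 17.1e-6 · 10500 · 129 = 23.16 mm.
The walls impose strain ε = −(23.16)/10500 = -2.2059e-03; σ = Eε = 113000 · -2.2059e-03 = -249.3 MPa.

-249 MPa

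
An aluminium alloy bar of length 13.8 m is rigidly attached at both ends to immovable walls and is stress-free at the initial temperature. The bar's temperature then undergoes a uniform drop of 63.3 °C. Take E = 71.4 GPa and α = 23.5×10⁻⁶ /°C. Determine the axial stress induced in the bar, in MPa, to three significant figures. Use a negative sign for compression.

106 MPa

Free thermal expansion αLΔT = 23.5e-6 · 13800 · -63.3 = -20.53 mm.
The walls impose strain ε = −(-20.53)/13800 = 1.4875e-03; σ = Eε = 71400 · 1.4875e-03 = 106.2 MPa.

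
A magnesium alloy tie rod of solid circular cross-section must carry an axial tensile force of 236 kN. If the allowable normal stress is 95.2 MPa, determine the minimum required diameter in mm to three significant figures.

Required area A ≥ P/σ_allow = 236000/95.2 = 2479 mm².
For a solid circular section, d ≥ √(4A/π) = 56.18 mm.

56.2 mm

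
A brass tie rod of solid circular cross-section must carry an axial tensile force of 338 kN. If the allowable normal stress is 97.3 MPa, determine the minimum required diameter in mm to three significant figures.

Required area A ≥ P/σ_allow = 338000/97.3 = 3474 mm².
For a solid circular section, d ≥ √(4A/π) = 66.51 mm.

66.5 mm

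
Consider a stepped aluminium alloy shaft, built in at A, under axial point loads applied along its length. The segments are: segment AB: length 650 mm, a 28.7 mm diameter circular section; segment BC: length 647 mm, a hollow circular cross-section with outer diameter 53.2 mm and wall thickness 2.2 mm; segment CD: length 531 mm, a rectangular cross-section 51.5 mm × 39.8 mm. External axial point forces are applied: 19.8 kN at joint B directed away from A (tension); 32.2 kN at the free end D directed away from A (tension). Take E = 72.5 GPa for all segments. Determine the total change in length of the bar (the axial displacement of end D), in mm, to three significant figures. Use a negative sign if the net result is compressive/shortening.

Internal axial forces (sectioning from the free end, tension +): N_CD = 32.2 kN, N_BC = 32.2 kN, N_AB = 52 kN.
A_AB = 646.9 mm².
A_BC = 352.5 mm².
A_CD = 2050 mm².
δ_AB = 52000·650/(646.9·72500) = 0.7207 mm
δ_BC = 32200·647/(352.5·72500) = 0.8152 mm
δ_CD = 32200·531/(2050·72500) = 0.1151 mm
δ = Σδ_i = 1.651 mm.

1.65 mm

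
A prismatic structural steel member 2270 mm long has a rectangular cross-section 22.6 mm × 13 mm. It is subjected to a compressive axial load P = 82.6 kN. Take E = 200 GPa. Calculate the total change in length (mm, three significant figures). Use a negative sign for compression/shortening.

A = 293.8 mm².
δ_mech = NL/(AE) = -82600·2270/(293.8·200000) = -3.191 mm.

-3.19 mm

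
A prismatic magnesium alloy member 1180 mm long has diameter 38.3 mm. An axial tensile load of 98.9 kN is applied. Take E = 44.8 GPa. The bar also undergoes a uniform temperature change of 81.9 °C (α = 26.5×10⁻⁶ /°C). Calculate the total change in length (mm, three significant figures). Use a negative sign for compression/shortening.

4.82 mm

A = 1152 mm².
δ_mech = NL/(AE) = 98900·1180/(1152·44800) = 2.261 mm.
δ_thermal = αLΔT = 26.5e-6·1180·81.9 = 2.561 mm.
δ = δ_mech + δ_thermal = 4.822 mm.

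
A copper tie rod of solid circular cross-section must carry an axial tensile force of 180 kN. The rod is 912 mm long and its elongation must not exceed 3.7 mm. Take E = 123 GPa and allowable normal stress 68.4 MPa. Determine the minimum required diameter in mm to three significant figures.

57.9 mm

Required area A ≥ P/σ_allow = 180000/68.4 = 2632 mm².
For a solid circular section, d ≥ √(4A/π) = 57.88 mm.
Elongation limit: A ≥ PL/(Eδ_allow) = 180000·912/(123000·3.7) = 360.7 mm² ⇒ d ≥ 21.43 mm.
The stress limit governs.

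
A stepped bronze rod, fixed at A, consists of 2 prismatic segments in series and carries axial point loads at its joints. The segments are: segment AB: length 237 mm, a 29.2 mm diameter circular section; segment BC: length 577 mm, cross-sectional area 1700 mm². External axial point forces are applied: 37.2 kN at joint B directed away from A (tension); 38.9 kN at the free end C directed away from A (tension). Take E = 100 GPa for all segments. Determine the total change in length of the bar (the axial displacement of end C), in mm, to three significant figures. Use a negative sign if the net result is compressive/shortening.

0.401 mm

Internal axial forces (sectioning from the free end, tension +): N_BC = 38.9 kN, N_AB = 76.1 kN.
A_AB = 669.7 mm².
δ_AB = 76100·237/(669.7·100000) = 0.2693 mm
δ_BC = 38900·577/(1700·100000) = 0.132 mm
δ = Σδ_i = 0.4014 mm.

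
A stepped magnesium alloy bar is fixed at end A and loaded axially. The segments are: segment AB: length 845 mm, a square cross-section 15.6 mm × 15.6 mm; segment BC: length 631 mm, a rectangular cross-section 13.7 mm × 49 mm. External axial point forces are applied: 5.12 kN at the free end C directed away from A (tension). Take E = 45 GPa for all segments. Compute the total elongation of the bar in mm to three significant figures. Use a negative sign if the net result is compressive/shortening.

Internal axial forces (sectioning from the free end, tension +): N_BC = 5.12 kN, N_AB = 5.12 kN.
A_AB = 243.4 mm².
A_BC = 671.3 mm².
δ_AB = 5120·845/(243.4·45000) = 0.3951 mm
δ_BC = 5120·631/(671.3·45000) = 0.1069 mm
δ = Σδ_i = 0.502 mm.

0.502 mm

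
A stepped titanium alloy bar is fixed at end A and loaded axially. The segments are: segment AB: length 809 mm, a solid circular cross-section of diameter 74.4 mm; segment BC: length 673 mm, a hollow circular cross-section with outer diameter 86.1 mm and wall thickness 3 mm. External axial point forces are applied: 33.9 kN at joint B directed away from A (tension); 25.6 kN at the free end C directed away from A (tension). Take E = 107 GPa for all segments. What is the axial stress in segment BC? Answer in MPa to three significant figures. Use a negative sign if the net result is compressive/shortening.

Internal axial forces (sectioning from the free end, tension +): N_BC = 25.6 kN, N_AB = 59.5 kN.
A_BC = 783.2 mm².
σ_BC = N_BC/A_BC = 25600/783.2 = 32.69 MPa.

32.7 MPa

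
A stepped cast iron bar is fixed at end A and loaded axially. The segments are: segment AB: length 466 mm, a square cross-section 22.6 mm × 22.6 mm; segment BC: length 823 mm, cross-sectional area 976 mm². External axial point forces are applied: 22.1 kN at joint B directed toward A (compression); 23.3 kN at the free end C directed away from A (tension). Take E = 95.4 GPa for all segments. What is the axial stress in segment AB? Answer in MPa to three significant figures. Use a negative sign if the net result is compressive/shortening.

Internal axial forces (sectioning from the free end, tension +): N_BC = 23.3 kN, N_AB = 1.2 kN.
A_AB = 510.8 mm².
σ_AB = N_AB/A_AB = 1200/510.8 = 2.349 MPa.

2.35 MPa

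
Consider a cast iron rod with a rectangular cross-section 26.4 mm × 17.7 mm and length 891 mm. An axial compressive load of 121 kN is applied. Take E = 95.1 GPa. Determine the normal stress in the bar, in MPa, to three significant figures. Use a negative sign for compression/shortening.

A = 467.3 mm².
σ = N/A = -121000/467.3 = -258.9 MPa.

-259 MPa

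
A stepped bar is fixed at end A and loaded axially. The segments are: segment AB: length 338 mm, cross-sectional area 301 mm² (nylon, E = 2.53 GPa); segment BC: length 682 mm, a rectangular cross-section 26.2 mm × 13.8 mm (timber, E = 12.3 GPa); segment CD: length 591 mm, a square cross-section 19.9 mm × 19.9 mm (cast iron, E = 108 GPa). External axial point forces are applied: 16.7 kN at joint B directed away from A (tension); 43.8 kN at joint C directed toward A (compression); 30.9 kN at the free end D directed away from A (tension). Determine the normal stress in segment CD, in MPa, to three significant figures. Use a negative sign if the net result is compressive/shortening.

Internal axial forces (sectioning from the free end, tension +): N_CD = 30.9 kN, N_BC = -12.9 kN, N_AB = 3.8 kN.
A_CD = 396 mm².
σ_CD = N_CD/A_CD = 30900/396 = 78.03 MPa.

78.0 MPa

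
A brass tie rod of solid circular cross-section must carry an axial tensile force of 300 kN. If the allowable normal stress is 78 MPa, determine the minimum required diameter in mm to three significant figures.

70.0 mm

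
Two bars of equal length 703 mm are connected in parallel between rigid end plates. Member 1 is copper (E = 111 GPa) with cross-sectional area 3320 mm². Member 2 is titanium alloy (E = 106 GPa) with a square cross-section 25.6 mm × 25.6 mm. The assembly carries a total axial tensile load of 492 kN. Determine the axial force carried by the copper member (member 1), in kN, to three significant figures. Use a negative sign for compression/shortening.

414 kN

A_2 = 655.4 mm².
Equal strain + equilibrium ⇒ each member carries load in proportion to AE: A₁E₁ = 368500000 N, A₂E₂ = 69470000 N, ΣAE = 438000000 N.
F₁ = P·A₁E₁/ΣAE = 492000·368500000/438000000 = 414000 N.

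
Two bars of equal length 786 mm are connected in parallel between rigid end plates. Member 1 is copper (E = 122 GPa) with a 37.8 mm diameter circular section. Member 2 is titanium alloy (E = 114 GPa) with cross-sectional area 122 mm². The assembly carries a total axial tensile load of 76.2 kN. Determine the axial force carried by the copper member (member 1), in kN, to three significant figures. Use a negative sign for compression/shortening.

69.2 kN

A_1 = 1122 mm².
Equal strain + equilibrium ⇒ each member carries load in proportion to AE: A₁E₁ = 136900000 N, A₂E₂ = 13910000 N, ΣAE = 150800000 N.
F₁ = P·A₁E₁/ΣAE = 76200·136900000/150800000 = 69170 N.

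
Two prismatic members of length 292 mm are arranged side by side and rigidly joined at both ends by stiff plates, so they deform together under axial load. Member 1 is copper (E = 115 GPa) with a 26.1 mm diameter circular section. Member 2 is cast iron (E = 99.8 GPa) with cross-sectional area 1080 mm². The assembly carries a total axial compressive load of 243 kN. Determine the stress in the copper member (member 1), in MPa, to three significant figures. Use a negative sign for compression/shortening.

-165 MPa

A_1 = 535 mm².
Equal strain + equilibrium ⇒ each member carries load in proportion to AE: A₁E₁ = 61530000 N, A₂E₂ = 107800000 N, ΣAE = 169300000 N.
σ₁ = P·E₁/ΣAE = -243000·115000/169300000 = -165.1 MPa.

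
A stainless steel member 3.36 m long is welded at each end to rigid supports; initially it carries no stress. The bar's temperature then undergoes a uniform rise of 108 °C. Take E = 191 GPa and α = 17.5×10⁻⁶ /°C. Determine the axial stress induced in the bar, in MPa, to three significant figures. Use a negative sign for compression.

-361 MPa

Free thermal expansion αLΔT = 17.5e-6 · 3360 · 108 = 6.35 mm.
The walls impose strain ε = −(6.35)/3360 = -1.8900e-03; σ = Eε = 191000 · -1.8900e-03 = -361 MPa.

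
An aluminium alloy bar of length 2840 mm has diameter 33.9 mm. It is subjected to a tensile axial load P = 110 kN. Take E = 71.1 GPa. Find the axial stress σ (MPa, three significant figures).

A = 902.6 mm².
σ = N/A = 110000/902.6 = 121.9 MPa.

122 MPa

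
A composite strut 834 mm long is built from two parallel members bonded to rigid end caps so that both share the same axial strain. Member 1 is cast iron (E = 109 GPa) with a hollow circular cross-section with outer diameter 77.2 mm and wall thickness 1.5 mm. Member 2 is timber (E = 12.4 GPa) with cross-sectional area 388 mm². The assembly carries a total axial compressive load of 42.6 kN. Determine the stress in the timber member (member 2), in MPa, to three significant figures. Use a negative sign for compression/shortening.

-12.1 MPa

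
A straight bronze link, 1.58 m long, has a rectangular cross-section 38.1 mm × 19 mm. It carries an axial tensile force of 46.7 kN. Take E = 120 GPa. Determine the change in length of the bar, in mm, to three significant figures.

A = 723.9 mm².
δ_mech = NL/(AE) = 46700·1580/(723.9·120000) = 0.8494 mm.

0.849 mm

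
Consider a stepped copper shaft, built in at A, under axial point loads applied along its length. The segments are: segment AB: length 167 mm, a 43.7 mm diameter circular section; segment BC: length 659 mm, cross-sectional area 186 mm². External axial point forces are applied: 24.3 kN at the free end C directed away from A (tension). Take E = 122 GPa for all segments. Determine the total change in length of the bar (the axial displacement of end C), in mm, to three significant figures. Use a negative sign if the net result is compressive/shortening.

Internal axial forces (sectioning from the free end, tension +): N_BC = 24.3 kN, N_AB = 24.3 kN.
A_AB = 1500 mm².
δ_AB = 24300·167/(1500·122000) = 0.02218 mm
δ_BC = 24300·659/(186·122000) = 0.7057 mm
δ = Σδ_i = 0.7279 mm.

0.728 mm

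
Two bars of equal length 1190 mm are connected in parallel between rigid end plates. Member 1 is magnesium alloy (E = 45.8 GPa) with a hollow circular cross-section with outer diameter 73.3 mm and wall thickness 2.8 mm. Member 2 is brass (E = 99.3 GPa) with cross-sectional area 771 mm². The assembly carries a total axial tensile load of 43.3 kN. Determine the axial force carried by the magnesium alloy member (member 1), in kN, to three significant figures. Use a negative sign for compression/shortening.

11.7 kN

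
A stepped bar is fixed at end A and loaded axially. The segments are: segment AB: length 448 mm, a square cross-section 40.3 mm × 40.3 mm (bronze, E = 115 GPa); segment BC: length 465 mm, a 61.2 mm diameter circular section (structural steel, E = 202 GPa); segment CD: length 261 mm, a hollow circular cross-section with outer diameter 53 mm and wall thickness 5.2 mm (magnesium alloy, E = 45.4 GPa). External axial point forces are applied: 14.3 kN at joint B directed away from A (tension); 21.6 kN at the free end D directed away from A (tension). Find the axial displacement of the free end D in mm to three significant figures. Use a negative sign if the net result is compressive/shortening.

Internal axial forces (sectioning from the free end, tension +): N_CD = 21.6 kN, N_BC = 21.6 kN, N_AB = 35.9 kN.
A_AB = 1624 mm².
A_BC = 2942 mm².
A_CD = 780.9 mm².
δ_AB = 35900·448/(1624·115000) = 0.08611 mm
δ_BC = 21600·465/(2942·202000) = 0.0169 mm
δ_CD = 21600·261/(780.9·45400) = 0.159 mm
δ = Σδ_i = 0.262 mm.

0.262 mm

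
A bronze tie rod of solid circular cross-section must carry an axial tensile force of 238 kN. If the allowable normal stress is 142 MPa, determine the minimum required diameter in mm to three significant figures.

46.2 mm

Required area A ≥ P/σ_allow = 238000/142 = 1676 mm².
For a solid circular section, d ≥ √(4A/π) = 46.2 mm.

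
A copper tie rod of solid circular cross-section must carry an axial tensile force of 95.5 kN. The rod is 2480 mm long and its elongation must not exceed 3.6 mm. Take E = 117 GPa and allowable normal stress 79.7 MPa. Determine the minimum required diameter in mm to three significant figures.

Required area A ≥ P/σ_allow = 95500/79.7 = 1198 mm².
For a solid circular section, d ≥ √(4A/π) = 39.06 mm.
Elongation limit: A ≥ PL/(Eδ_allow) = 95500·2480/(117000·3.6) = 562.3 mm² ⇒ d ≥ 26.76 mm.
The stress limit governs.

39.1 mm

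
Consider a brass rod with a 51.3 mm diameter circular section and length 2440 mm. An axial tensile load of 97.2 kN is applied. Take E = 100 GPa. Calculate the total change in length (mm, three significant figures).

A = 2067 mm².
δ_mech = NL/(AE) = 97200·2440/(2067·100000) = 1.147 mm.

1.15 mm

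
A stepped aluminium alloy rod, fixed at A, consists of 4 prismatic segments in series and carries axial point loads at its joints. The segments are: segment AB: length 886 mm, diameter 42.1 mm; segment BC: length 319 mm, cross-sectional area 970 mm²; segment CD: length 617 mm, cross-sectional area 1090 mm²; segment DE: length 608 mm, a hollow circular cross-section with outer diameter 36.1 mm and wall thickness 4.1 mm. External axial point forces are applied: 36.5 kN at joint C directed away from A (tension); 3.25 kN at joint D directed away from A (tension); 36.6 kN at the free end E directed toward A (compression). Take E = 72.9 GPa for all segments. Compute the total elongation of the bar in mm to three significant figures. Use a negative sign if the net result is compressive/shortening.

-0.958 mm

Internal axial forces (sectioning from the free end, tension +): N_DE = -36.6 kN, N_CD = -33.35 kN, N_BC = 3.15 kN, N_AB = 3.15 kN.
A_AB = 1392 mm².
A_DE = 412.2 mm².
δ_AB = 3150·886/(1392·72900) = 0.0275 mm
δ_BC = 3150·319/(970·72900) = 0.01421 mm
δ_CD = -33350·617/(1090·72900) = -0.259 mm
δ_DE = -36600·608/(412.2·72900) = -0.7406 mm
δ = Σδ_i = -0.9578 mm.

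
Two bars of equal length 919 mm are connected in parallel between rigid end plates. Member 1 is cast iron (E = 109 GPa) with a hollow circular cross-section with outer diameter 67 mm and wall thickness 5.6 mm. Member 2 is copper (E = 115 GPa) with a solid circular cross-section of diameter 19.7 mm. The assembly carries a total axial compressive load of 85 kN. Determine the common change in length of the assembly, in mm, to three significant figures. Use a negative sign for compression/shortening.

-0.511 mm

A_1 = 1080 mm².
A_2 = 304.8 mm².
Equal strain + equilibrium ⇒ each member carries load in proportion to AE: A₁E₁ = 117700000 N, A₂E₂ = 35050000 N, ΣAE = 152800000 N.
δ = PL/ΣAE = -85000·919/152800000 = -0.5112 mm.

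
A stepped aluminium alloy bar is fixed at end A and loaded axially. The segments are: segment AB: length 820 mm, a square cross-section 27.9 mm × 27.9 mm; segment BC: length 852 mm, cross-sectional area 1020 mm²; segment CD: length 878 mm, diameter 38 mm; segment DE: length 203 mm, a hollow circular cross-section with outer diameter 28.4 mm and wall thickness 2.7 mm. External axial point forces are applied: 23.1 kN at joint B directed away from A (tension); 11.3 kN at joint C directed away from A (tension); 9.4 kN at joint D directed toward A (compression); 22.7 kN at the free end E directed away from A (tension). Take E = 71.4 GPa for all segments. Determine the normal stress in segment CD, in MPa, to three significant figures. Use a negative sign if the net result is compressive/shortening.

Internal axial forces (sectioning from the free end, tension +): N_DE = 22.7 kN, N_CD = 13.3 kN, N_BC = 24.6 kN, N_AB = 47.7 kN.
A_CD = 1134 mm².
σ_CD = N_CD/A_CD = 13300/1134 = 11.73 MPa.

11.7 MPa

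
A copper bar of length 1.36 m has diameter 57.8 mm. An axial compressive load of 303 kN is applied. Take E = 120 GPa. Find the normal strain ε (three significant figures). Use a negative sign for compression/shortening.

-9.62e-04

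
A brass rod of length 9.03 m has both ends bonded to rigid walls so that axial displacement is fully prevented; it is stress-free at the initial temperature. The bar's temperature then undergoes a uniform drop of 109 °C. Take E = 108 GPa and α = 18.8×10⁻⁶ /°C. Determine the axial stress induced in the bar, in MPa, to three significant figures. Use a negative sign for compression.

221 MPa

Free thermal expansion αLΔT = 18.8e-6 · 9030 · -109 = -18.5 mm.
The walls impose strain ε = −(-18.5)/9030 = 2.0492e-03; σ = Eε = 108000 · 2.0492e-03 = 221.3 MPa.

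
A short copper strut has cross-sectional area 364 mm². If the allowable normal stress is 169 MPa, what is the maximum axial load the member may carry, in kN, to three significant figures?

P_max = σ_allow · A = 169 · 364 = 61520 N = 61.52 kN.

61.5 kN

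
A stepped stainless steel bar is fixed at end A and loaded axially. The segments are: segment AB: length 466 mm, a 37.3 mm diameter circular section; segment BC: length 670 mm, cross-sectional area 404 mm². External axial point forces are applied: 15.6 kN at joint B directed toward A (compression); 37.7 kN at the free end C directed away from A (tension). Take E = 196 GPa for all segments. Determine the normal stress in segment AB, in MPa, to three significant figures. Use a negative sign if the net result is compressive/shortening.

20.2 MPa

Internal axial forces (sectioning from the free end, tension +): N_BC = 37.7 kN, N_AB = 22.1 kN.
A_AB = 1093 mm².
σ_AB = N_AB/A_AB = 22100/1093 = 20.22 MPa.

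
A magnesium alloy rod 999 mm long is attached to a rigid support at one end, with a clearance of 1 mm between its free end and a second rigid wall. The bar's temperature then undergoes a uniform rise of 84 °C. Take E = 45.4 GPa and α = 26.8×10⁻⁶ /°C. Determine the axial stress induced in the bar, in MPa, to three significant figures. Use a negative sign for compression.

-56.8 MPa

Free thermal expansion αLΔT = 26.8e-6 · 999 · 84 = 2.249 mm.
The walls engage after the gap closes; constrained expansion = 2.249 − 1 = 1.249 mm.
The walls impose strain ε = −(1.249)/999 = -1.2502e-03; σ = Eε = 45400 · -1.2502e-03 = -56.76 MPa.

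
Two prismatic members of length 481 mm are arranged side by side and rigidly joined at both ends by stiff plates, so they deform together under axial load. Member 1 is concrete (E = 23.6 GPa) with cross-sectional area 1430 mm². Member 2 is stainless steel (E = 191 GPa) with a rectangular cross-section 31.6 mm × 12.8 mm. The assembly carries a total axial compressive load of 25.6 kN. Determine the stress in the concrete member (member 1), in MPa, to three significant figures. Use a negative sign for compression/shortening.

-5.44 MPa

A_2 = 404.5 mm².
Equal strain + equilibrium ⇒ each member carries load in proportion to AE: A₁E₁ = 33750000 N, A₂E₂ = 77260000 N, ΣAE = 111000000 N.
σ₁ = P·E₁/ΣAE = -25600·23600/111000000 = -5.443 MPa.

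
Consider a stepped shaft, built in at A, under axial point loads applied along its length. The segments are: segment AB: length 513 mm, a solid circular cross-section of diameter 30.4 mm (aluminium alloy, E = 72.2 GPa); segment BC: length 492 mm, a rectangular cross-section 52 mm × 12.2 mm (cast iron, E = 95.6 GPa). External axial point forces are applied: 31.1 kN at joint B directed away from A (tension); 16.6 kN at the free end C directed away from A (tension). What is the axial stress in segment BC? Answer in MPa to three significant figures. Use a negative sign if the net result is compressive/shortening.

Internal axial forces (sectioning from the free end, tension +): N_BC = 16.6 kN, N_AB = 47.7 kN.
A_BC = 634.4 mm².
σ_BC = N_BC/A_BC = 16600/634.4 = 26.17 MPa.

26.2 MPa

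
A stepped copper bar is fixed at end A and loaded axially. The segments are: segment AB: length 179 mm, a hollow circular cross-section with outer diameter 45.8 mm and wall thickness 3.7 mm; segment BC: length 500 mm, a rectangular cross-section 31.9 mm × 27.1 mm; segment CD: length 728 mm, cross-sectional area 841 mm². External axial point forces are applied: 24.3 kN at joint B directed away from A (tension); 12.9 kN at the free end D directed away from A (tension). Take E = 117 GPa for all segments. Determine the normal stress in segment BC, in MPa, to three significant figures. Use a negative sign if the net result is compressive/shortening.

Internal axial forces (sectioning from the free end, tension +): N_CD = 12.9 kN, N_BC = 12.9 kN, N_AB = 37.2 kN.
A_BC = 864.5 mm².
σ_BC = N_BC/A_BC = 12900/864.5 = 14.92 MPa.

14.9 MPa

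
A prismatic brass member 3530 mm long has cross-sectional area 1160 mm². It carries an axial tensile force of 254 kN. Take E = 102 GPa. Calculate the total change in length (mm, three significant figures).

δ_mech = NL/(AE) = 254000·3530/(1160·102000) = 7.578 mm.

7.58 mm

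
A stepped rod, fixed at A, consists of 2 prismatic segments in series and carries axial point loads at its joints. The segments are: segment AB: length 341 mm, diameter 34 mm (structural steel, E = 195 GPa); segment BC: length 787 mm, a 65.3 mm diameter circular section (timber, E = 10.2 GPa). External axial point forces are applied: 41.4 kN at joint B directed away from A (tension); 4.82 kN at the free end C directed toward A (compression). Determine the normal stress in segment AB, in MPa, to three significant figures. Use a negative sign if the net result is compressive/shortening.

Internal axial forces (sectioning from the free end, tension +): N_BC = -4.82 kN, N_AB = 36.58 kN.
A_AB = 907.9 mm².
σ_AB = N_AB/A_AB = 36580/907.9 = 40.29 MPa.

40.3 MPa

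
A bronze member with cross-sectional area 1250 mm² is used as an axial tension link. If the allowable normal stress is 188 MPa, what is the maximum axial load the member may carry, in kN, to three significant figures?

P_max = σ_allow · A = 188 · 1250 = 235000 N = 235 kN.

235 kN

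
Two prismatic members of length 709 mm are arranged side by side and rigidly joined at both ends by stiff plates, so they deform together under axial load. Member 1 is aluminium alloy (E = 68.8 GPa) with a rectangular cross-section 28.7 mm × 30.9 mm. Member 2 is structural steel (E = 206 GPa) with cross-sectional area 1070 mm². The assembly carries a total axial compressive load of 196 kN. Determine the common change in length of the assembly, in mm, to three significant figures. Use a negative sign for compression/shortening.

A_1 = 886.8 mm².
Equal strain + equilibrium ⇒ each member carries load in proportion to AE: A₁E₁ = 61010000 N, A₂E₂ = 220400000 N, ΣAE = 281400000 N.
δ = PL/ΣAE = -196000·709/281400000 = -0.4938 mm.

-0.494 mm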